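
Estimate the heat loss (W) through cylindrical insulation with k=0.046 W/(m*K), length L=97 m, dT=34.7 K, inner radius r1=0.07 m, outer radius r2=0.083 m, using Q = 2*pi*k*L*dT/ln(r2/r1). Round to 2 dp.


Q = 2*pi*0.046*97*34.7/ln(0.083/0.07) = 5710.95 W

5710.95 W


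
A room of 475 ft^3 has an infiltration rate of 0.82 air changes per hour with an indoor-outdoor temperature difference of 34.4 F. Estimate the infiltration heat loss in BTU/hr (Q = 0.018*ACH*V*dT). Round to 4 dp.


Q = 0.018 * 0.82 * 475 * 34.4 = 241.1784 BTU/hr

241.1784 BTU/hr


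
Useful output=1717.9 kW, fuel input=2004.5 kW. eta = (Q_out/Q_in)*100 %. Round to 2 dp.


eta = (1717.9/2004.5)*100 = 85.70 %

85.70 %


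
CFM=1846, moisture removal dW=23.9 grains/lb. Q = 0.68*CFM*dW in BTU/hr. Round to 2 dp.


Q = 0.68 * 1846 * 23.9 = 30001.19 BTU/hr

30001.19 BTU/hr


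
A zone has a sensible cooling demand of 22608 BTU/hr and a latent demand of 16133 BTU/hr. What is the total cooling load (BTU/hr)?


Qt = 22608 + 16133 = 38741 BTU/hr

38741 BTU/hr


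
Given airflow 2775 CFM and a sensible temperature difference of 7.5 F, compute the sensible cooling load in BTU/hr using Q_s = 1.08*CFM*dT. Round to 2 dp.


Q = 1.08 * 2775 * 7.5 = 22477.50 BTU/hr

22477.50 BTU/hr


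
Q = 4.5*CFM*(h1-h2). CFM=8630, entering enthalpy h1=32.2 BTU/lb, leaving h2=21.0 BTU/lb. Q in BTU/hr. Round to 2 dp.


Q = 4.5 * 8630 * (32.2 - 21.0) = 434952.00 BTU/hr

434952.00 BTU/hr


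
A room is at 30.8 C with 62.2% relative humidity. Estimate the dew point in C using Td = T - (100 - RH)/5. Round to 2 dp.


Td = 30.8 - (100-62.2)/5 = 23.24 C

23.24 C


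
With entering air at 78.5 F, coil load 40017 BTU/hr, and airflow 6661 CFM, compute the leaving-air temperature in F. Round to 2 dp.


dT = 40017/(1.08*6661) = 5.5626
T_leave = 78.5 - 5.5626 = 72.94 F

72.94 F


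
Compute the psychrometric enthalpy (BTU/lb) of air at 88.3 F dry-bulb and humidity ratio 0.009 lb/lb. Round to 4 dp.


h = 0.24*88.3 + 0.009*(1061+0.444*88.3) = 31.0938 BTU/lb

31.0938 BTU/lb


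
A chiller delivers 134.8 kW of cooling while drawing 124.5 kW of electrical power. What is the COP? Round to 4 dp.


COP = 134.8 / 124.5 = 1.0827

1.0827


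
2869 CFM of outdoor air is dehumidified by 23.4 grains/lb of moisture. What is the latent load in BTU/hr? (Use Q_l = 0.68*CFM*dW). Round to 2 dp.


Q = 0.68 * 2869 * 23.4 = 45651.53 BTU/hr

45651.53 BTU/hr


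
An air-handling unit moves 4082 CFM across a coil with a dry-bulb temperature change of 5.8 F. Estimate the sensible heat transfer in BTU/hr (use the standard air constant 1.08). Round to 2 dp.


Q = 1.08 * 4082 * 5.8 = 25569.65 BTU/hr

25569.65 BTU/hr


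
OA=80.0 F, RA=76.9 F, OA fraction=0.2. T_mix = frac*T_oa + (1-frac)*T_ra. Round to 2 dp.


T_mix = 0.2*80.0 + 0.8*76.9 = 77.52 F

77.52 F


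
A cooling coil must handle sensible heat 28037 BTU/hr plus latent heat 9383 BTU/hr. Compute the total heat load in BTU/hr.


Qt = 28037 + 9383 = 37420 BTU/hr

37420 BTU/hr


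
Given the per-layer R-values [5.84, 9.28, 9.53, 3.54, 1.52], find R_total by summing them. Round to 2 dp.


R_total = 5.84 + 9.28 + 9.53 + 3.54 + 1.52 = 29.71

29.71


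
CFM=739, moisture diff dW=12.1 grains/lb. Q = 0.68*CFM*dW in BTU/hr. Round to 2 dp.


Q = 0.68 * 739 * 12.1 = 6080.49 BTU/hr

6080.49 BTU/hr


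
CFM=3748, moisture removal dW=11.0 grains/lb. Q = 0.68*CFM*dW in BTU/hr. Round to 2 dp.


Q = 0.68 * 3748 * 11.0 = 28035.04 BTU/hr

28035.04 BTU/hr


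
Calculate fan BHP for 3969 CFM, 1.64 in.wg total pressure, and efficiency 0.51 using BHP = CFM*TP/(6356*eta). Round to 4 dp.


BHP = 3969 * 1.64 / (6356 * 0.51) = 2.0080 hp

2.0080 hp


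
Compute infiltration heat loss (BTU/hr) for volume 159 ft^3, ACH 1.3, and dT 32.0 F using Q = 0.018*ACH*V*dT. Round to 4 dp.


Q = 0.018 * 1.3 * 159 * 32.0 = 119.0592 BTU/hr

119.0592 BTU/hr


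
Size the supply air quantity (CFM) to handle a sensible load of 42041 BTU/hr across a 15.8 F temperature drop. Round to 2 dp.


CFM = 42041 / (1.08 * 15.8) = 2463.72

2463.72 CFM


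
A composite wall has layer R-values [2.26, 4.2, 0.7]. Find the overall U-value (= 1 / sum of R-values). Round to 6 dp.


R_total = 2.26 + 4.2 + 0.7 = 7.16
U = 1/7.16 = 0.139665

0.139665


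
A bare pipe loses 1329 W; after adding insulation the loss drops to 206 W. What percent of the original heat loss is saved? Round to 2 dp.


Savings = ((1329-206)/1329)*100 = 84.50 %

84.50 %


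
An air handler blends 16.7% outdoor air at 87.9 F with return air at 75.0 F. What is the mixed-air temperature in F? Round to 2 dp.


T_mix = 75.0 + (16.7/100)*(87.9-75.0) = 77.15 F

77.15 F


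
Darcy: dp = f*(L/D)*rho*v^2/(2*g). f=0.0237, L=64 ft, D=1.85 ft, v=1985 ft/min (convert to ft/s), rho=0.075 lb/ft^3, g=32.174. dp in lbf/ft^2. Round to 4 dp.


v_fps = 1985/60 = 33.0833 ft/s
dp = 0.0237*(64/1.85)*0.075*33.0833^2/(2*32.174) = 1.0459 lbf/ft^2

1.0459 lbf/ft^2


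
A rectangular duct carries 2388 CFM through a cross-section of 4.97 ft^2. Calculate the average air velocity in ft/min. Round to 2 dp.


V = 2388 / 4.97 = 480.48 ft/min

480.48 ft/min


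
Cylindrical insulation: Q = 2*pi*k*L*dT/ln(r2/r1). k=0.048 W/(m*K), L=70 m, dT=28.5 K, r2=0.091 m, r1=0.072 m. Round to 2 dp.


Q = 2*pi*0.048*70*28.5/ln(0.091/0.072) = 2569.15 W

2569.15 W


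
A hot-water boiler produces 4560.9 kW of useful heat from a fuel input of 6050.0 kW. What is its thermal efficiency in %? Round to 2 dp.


eta = (4560.9/6050.0)*100 = 75.39 %

75.39 %


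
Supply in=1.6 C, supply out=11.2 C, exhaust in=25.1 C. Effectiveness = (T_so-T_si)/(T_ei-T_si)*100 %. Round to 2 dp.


eff = (11.2-1.6)/(25.1-1.6)*100 = 40.85 %

40.85 %


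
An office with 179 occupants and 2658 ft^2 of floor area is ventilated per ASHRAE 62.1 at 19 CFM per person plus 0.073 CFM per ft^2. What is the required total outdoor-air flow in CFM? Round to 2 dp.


Total = 179*19 + 2658*0.073 = 3595.03 CFM

3595.03 CFM


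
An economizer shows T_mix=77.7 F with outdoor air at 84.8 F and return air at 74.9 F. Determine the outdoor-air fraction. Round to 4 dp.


frac = (77.7 - 74.9) / (84.8 - 74.9) = 0.2828

0.2828


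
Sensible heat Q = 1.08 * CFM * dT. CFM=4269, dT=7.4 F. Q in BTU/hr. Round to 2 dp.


Q = 1.08 * 4269 * 7.4 = 34117.85 BTU/hr

34117.85 BTU/hr


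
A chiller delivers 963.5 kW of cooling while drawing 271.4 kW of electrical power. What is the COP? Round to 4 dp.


COP = 963.5 / 271.4 = 3.5501

3.5501


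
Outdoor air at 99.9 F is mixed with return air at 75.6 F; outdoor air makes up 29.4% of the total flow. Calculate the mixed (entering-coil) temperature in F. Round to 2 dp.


T_mix = 75.6 + (29.4/100)*(99.9-75.6) = 82.74 F

82.74 F


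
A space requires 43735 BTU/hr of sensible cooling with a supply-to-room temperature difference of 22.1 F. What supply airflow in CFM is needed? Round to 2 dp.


CFM = 43735 / (1.08 * 22.1) = 1832.37

1832.37 CFM


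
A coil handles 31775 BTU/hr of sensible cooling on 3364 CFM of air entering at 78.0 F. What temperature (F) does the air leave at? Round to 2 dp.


dT = 31775/(1.08*3364) = 8.7459
T_leave = 78.0 - 8.7459 = 69.25 F

69.25 F


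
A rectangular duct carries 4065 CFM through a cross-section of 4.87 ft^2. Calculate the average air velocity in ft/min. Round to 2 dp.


V = 4065 / 4.87 = 834.70 ft/min

834.70 ft/min


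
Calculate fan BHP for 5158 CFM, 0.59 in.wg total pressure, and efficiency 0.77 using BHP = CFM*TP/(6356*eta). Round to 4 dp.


BHP = 5158 * 0.59 / (6356 * 0.77) = 0.6218 hp

0.6218 hp


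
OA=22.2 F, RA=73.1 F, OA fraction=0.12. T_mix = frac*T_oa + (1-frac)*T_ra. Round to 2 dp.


T_mix = 0.12*22.2 + 0.88*73.1 = 66.99 F

66.99 F


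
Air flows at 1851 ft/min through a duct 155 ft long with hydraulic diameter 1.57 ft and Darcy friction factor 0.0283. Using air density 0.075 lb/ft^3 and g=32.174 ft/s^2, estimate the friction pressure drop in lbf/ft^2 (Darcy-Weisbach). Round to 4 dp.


v_fps = 1851/60 = 30.85 ft/s
dp = 0.0283*(155/1.57)*0.075*30.85^2/(2*32.174) = 3.0992 lbf/ft^2

3.0992 lbf/ft^2


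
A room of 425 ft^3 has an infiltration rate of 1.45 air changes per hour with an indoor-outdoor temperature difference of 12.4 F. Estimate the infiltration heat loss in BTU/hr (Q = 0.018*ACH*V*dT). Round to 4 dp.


Q = 0.018 * 1.45 * 425 * 12.4 = 137.5470 BTU/hr

137.5470 BTU/hr


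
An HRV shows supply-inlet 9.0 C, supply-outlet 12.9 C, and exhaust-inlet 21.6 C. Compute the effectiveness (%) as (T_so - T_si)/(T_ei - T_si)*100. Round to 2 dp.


eff = (12.9-9.0)/(21.6-9.0)*100 = 30.95 %

30.95 %


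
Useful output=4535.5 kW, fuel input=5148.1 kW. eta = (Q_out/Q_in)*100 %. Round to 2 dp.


eta = (4535.5/5148.1)*100 = 88.10 %

88.10 %


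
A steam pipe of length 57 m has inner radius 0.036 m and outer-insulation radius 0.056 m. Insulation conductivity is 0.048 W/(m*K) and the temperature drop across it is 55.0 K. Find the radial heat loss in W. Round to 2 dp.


Q = 2*pi*0.048*57*55.0/ln(0.056/0.036) = 2139.94 W

2139.94 W


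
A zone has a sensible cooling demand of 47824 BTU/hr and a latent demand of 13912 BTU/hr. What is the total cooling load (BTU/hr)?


Qt = 47824 + 13912 = 61736 BTU/hr

61736 BTU/hr


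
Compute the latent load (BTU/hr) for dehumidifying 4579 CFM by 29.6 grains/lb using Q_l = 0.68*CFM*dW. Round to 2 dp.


Q = 0.68 * 4579 * 29.6 = 92166.11 BTU/hr

92166.11 BTU/hr


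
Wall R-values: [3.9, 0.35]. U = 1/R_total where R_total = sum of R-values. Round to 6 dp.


R_total = 3.9 + 0.35 = 4.25
U = 1/4.25 = 0.235294

0.235294


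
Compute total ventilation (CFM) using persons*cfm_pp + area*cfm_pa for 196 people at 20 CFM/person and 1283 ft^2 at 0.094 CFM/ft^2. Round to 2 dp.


Total = 196*20 + 1283*0.094 = 4040.60 CFM

4040.60 CFM


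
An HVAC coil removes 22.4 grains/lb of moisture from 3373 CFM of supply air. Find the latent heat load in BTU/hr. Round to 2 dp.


Q = 0.68 * 3373 * 22.4 = 51377.54 BTU/hr

51377.54 BTU/hr


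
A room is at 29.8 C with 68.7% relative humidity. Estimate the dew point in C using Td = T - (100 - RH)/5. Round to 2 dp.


Td = 29.8 - (100-68.7)/5 = 23.54 C

23.54 C


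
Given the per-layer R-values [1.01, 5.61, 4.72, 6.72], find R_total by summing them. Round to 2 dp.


R_total = 1.01 + 5.61 + 4.72 + 6.72 = 18.06

18.06


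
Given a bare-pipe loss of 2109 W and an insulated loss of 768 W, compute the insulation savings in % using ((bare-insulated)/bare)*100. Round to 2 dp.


Savings = ((2109-768)/2109)*100 = 63.58 %

63.58 %


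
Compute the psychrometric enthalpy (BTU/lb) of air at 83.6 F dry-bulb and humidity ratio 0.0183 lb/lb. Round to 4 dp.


h = 0.24*83.6 + 0.0183*(1061+0.444*83.6) = 40.1596 BTU/lb

40.1596 BTU/lb


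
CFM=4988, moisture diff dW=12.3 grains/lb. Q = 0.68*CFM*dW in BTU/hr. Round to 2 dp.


Q = 0.68 * 4988 * 12.3 = 41719.63 BTU/hr

41719.63 BTU/hr


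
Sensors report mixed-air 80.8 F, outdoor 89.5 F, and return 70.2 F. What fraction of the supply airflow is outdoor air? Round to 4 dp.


frac = (80.8 - 70.2) / (89.5 - 70.2) = 0.5492

0.5492


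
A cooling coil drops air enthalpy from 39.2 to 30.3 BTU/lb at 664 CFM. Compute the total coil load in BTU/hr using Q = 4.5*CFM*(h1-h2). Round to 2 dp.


Q = 4.5 * 664 * (39.2 - 30.3) = 26593.20 BTU/hr

26593.20 BTU/hr


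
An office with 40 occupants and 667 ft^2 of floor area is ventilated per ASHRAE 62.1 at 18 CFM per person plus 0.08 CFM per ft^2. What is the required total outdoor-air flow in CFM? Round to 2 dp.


Total = 40*18 + 667*0.08 = 773.36 CFM

773.36 CFM


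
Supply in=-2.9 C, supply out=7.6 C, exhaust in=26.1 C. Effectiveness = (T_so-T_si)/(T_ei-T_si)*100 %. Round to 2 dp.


eff = (7.6-(-2.9))/(26.1-(-2.9))*100 = 36.21 %

36.21 %


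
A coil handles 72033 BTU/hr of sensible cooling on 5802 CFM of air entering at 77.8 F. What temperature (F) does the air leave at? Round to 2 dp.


dT = 72033/(1.08*5802) = 11.4956
T_leave = 77.8 - 11.4956 = 66.30 F

66.30 F


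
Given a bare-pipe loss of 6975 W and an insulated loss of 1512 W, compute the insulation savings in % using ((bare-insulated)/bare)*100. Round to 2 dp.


Savings = ((6975-1512)/6975)*100 = 78.32 %

78.32 %


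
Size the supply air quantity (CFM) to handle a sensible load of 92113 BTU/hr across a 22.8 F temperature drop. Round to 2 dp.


CFM = 92113 / (1.08 * 22.8) = 3740.78

3740.78 CFM


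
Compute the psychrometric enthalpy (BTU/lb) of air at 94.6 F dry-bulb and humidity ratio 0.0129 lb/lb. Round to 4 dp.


h = 0.24*94.6 + 0.0129*(1061+0.444*94.6) = 36.9327 BTU/lb

36.9327 BTU/lb


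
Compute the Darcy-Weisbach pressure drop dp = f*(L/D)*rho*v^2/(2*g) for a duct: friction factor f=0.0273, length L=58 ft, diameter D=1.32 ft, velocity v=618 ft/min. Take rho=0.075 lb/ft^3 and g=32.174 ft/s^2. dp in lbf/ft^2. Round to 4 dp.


v_fps = 618/60 = 10.3 ft/s
dp = 0.0273*(58/1.32)*0.075*10.3^2/(2*32.174) = 0.1483 lbf/ft^2

0.1483 lbf/ft^2


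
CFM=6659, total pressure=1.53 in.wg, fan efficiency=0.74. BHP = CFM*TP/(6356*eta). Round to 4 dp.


BHP = 6659 * 1.53 / (6356 * 0.74) = 2.1661 hp

2.1661 hp


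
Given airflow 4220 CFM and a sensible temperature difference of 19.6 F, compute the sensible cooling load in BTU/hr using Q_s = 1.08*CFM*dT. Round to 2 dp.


Q = 1.08 * 4220 * 19.6 = 89328.96 BTU/hr

89328.96 BTU/hr


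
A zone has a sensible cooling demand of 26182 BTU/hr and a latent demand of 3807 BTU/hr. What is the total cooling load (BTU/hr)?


Qt = 26182 + 3807 = 29989 BTU/hr

29989 BTU/hr


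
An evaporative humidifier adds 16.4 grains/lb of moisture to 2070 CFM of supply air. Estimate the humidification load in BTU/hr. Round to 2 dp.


Q = 0.68 * 2070 * 16.4 = 23084.64 BTU/hr

23084.64 BTU/hr


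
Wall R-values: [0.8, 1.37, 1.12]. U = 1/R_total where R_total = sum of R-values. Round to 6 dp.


R_total = 0.8 + 1.37 + 1.12 = 3.29
U = 1/3.29 = 0.303951

0.303951


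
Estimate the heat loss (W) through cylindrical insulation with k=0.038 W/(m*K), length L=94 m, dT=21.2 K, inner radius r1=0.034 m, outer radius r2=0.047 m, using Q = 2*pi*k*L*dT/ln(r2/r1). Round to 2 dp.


Q = 2*pi*0.038*94*21.2/ln(0.047/0.034) = 1469.49 W

1469.49 W


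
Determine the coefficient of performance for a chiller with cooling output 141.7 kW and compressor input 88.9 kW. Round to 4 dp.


COP = 141.7 / 88.9 = 1.5939

1.5939


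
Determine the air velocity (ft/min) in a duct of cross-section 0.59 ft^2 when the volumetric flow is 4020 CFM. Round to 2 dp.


V = 4020 / 0.59 = 6813.56 ft/min

6813.56 ft/min


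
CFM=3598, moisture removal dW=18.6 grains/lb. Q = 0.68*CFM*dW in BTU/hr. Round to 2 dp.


Q = 0.68 * 3598 * 18.6 = 45507.50 BTU/hr

45507.50 BTU/hr


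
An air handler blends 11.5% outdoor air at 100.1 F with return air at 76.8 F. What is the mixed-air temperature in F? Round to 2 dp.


T_mix = 76.8 + (11.5/100)*(100.1-76.8) = 79.48 F

79.48 F


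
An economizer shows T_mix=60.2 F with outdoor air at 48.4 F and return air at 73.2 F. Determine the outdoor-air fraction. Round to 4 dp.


frac = (60.2 - 73.2) / (48.4 - 73.2) = 0.5242

0.5242


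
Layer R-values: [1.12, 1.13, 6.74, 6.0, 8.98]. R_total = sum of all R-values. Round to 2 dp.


R_total = 1.12 + 1.13 + 6.74 + 6.0 + 8.98 = 23.97

23.97


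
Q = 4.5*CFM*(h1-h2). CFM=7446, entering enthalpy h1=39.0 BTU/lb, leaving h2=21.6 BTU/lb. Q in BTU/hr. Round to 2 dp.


Q = 4.5 * 7446 * (39.0 - 21.6) = 583021.80 BTU/hr

583021.80 BTU/hr


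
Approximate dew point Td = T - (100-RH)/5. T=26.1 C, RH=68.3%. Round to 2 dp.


Td = 26.1 - (100-68.3)/5 = 19.76 C

19.76 C


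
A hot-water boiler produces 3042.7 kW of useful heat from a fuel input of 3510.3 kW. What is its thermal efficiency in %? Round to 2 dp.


eta = (3042.7/3510.3)*100 = 86.68 %

86.68 %


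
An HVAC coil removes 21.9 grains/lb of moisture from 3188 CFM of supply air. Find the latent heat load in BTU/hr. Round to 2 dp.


Q = 0.68 * 3188 * 21.9 = 47475.70 BTU/hr

47475.70 BTU/hr


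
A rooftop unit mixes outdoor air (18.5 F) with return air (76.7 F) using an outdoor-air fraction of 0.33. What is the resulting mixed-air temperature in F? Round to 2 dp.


T_mix = 0.33*18.5 + 0.67*76.7 = 57.49 F

57.49 F


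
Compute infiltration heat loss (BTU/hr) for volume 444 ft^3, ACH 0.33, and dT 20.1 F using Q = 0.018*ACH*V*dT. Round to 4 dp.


Q = 0.018 * 0.33 * 444 * 20.1 = 53.0109 BTU/hr

53.0109 BTU/hr


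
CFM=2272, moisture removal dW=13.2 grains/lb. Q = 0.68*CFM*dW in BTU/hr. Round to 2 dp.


Q = 0.68 * 2272 * 13.2 = 20393.47 BTU/hr

20393.47 BTU/hr


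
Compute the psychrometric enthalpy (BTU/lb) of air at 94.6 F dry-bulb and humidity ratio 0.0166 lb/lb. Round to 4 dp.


h = 0.24*94.6 + 0.0166*(1061+0.444*94.6) = 41.0138 BTU/lb

41.0138 BTU/lb


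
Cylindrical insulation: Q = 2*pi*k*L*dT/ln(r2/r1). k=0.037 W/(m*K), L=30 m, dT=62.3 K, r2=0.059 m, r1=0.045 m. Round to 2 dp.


Q = 2*pi*0.037*30*62.3/ln(0.059/0.045) = 1604.07 W

1604.07 W


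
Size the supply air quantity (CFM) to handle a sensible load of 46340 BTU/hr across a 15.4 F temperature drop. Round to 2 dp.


CFM = 46340 / (1.08 * 15.4) = 2786.20

2786.20 CFM


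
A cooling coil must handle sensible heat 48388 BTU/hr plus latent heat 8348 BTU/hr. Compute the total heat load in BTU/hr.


Qt = 48388 + 8348 = 56736 BTU/hr

56736 BTU/hr


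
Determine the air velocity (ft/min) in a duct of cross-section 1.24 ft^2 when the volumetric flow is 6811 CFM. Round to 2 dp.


V = 6811 / 1.24 = 5492.74 ft/min

5492.74 ft/min


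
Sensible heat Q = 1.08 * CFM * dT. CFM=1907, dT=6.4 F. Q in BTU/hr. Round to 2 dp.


Q = 1.08 * 1907 * 6.4 = 13181.18 BTU/hr

13181.18 BTU/hr


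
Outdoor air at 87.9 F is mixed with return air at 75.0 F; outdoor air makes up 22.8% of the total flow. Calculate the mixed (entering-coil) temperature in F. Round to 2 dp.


T_mix = 75.0 + (22.8/100)*(87.9-75.0) = 77.94 F

77.94 F


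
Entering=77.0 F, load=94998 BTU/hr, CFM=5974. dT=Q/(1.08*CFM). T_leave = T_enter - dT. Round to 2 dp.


dT = 94998/(1.08*5974) = 14.7240
T_leave = 77.0 - 14.7240 = 62.28 F

62.28 F


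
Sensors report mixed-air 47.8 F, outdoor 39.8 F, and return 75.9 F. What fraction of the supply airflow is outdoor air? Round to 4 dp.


frac = (47.8 - 75.9) / (39.8 - 75.9) = 0.7784

0.7784


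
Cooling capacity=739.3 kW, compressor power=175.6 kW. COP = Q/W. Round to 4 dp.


COP = 739.3 / 175.6 = 4.2101

4.2101


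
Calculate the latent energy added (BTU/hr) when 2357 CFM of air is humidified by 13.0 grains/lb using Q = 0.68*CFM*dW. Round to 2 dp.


Q = 0.68 * 2357 * 13.0 = 20835.88 BTU/hr

20835.88 BTU/hr


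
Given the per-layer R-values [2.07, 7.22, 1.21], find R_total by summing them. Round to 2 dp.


R_total = 2.07 + 7.22 + 1.21 = 10.50

10.50


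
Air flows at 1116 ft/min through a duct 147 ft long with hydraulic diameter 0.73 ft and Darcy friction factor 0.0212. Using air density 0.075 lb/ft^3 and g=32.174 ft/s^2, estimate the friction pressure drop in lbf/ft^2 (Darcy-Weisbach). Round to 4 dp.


v_fps = 1116/60 = 18.6 ft/s
dp = 0.0212*(147/0.73)*0.075*18.6^2/(2*32.174) = 1.7214 lbf/ft^2

1.7214 lbf/ft^2


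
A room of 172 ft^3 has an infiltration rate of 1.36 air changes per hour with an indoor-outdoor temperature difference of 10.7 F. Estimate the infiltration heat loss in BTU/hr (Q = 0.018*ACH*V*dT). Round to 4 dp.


Q = 0.018 * 1.36 * 172 * 10.7 = 45.0530 BTU/hr

45.0530 BTU/hr


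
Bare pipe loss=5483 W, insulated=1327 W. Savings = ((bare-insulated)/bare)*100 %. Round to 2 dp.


Savings = ((5483-1327)/5483)*100 = 75.80 %

75.80 %


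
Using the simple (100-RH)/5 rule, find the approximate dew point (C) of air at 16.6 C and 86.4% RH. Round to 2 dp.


Td = 16.6 - (100-86.4)/5 = 13.88 C

13.88 C


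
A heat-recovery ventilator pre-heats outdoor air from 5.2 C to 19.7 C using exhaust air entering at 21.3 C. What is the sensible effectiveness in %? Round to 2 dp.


eff = (19.7-5.2)/(21.3-5.2)*100 = 90.06 %

90.06 %


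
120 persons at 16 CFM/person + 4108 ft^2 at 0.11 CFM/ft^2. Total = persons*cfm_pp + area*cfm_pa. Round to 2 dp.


Total = 120*16 + 4108*0.11 = 2371.88 CFM

2371.88 CFM


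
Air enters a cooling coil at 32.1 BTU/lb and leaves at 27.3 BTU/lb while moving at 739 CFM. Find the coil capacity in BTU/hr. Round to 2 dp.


Q = 4.5 * 739 * (32.1 - 27.3) = 15962.40 BTU/hr

15962.40 BTU/hr


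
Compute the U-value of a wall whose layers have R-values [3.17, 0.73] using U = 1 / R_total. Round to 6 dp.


R_total = 3.17 + 0.73 = 3.90
U = 1/3.90 = 0.256410

0.256410


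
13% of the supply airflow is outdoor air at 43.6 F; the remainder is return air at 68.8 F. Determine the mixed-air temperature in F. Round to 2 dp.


T_mix = 0.13*43.6 + 0.87*68.8 = 65.52 F

65.52 F


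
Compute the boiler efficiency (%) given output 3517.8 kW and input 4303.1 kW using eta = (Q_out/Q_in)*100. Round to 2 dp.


eta = (3517.8/4303.1)*100 = 81.75 %

81.75 %


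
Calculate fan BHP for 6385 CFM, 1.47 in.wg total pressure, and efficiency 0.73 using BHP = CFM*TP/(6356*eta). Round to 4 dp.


BHP = 6385 * 1.47 / (6356 * 0.73) = 2.0229 hp

2.0229 hp


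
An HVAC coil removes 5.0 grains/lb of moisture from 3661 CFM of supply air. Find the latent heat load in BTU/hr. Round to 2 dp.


Q = 0.68 * 3661 * 5.0 = 12447.40 BTU/hr

12447.40 BTU/hr


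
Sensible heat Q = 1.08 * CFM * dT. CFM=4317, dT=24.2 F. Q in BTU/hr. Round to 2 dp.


Q = 1.08 * 4317 * 24.2 = 112829.11 BTU/hr

112829.11 BTU/hr


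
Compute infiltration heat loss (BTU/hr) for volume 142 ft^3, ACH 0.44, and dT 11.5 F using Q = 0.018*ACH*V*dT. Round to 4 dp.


Q = 0.018 * 0.44 * 142 * 11.5 = 12.9334 BTU/hr

12.9334 BTU/hr


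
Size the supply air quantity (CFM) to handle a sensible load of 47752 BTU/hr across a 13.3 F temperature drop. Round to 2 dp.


CFM = 47752 / (1.08 * 13.3) = 3324.42

3324.42 CFM


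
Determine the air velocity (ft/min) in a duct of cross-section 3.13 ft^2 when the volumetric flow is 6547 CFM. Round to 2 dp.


V = 6547 / 3.13 = 2091.69 ft/min

2091.69 ft/min


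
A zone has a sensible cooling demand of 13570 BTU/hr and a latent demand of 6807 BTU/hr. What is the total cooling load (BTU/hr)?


Qt = 13570 + 6807 = 20377 BTU/hr

20377 BTU/hr


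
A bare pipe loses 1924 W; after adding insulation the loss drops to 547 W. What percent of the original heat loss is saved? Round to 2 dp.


Savings = ((1924-547)/1924)*100 = 71.57 %

71.57 %


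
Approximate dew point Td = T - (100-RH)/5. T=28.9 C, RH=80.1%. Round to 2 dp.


Td = 28.9 - (100-80.1)/5 = 24.92 C

24.92 C


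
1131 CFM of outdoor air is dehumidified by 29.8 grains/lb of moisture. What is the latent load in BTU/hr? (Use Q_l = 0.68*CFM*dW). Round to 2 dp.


Q = 0.68 * 1131 * 29.8 = 22918.58 BTU/hr

22918.58 BTU/hr


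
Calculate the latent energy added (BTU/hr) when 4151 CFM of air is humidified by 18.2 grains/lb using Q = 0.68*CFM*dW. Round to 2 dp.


Q = 0.68 * 4151 * 18.2 = 51372.78 BTU/hr

51372.78 BTU/hr


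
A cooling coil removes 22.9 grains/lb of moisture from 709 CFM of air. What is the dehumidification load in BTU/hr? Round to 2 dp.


Q = 0.68 * 709 * 22.9 = 11040.55 BTU/hr

11040.55 BTU/hr


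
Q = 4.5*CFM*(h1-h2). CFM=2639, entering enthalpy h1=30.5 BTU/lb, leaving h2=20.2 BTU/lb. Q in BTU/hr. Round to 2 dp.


Q = 4.5 * 2639 * (30.5 - 20.2) = 122317.65 BTU/hr

122317.65 BTU/hr


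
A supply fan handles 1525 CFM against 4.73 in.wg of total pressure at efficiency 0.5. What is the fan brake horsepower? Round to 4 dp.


BHP = 1525 * 4.73 / (6356 * 0.5) = 2.2697 hp

2.2697 hp


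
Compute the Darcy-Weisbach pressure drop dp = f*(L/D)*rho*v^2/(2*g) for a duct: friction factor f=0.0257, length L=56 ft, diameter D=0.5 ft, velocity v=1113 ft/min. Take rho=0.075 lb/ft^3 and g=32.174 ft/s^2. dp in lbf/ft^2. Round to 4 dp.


v_fps = 1113/60 = 18.55 ft/s
dp = 0.0257*(56/0.5)*0.075*18.55^2/(2*32.174) = 1.1544 lbf/ft^2

1.1544 lbf/ft^2


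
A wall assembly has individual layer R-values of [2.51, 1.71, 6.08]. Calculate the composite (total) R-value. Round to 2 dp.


R_total = 2.51 + 1.71 + 6.08 = 10.30

10.30


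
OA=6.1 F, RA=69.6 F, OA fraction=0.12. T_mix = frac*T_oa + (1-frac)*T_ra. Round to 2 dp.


T_mix = 0.12*6.1 + 0.88*69.6 = 61.98 F

61.98 F


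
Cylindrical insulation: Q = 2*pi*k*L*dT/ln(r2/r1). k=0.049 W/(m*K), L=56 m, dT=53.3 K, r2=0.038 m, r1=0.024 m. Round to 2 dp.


Q = 2*pi*0.049*56*53.3/ln(0.038/0.024) = 1999.75 W

1999.75 W


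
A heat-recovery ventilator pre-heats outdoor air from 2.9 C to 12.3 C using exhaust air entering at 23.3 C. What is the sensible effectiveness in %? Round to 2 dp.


eff = (12.3-2.9)/(23.3-2.9)*100 = 46.08 %

46.08 %


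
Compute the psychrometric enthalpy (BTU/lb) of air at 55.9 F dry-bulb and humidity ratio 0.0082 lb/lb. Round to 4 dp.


h = 0.24*55.9 + 0.0082*(1061+0.444*55.9) = 22.3197 BTU/lb

22.3197 BTU/lb


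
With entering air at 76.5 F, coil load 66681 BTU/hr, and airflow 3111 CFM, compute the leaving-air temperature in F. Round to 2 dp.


dT = 66681/(1.08*3111) = 19.8462
T_leave = 76.5 - 19.8462 = 56.65 F

56.65 F


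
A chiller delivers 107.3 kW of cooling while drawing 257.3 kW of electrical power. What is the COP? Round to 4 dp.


COP = 107.3 / 257.3 = 0.4170

0.4170


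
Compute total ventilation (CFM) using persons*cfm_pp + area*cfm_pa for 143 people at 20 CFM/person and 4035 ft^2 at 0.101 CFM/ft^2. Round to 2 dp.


Total = 143*20 + 4035*0.101 = 3267.54 CFM

3267.54 CFM


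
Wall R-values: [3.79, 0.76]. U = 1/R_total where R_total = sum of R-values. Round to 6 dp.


R_total = 3.79 + 0.76 = 4.55
U = 1/4.55 = 0.219780

0.219780


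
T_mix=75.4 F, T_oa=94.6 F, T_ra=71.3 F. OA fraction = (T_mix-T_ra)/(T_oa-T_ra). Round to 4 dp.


frac = (75.4 - 71.3) / (94.6 - 71.3) = 0.1760

0.1760


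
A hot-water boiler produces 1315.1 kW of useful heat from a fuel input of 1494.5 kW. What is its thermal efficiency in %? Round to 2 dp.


eta = (1315.1/1494.5)*100 = 88.00 %

88.00 %


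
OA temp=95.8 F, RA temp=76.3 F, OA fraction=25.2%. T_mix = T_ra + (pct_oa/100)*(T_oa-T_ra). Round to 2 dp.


T_mix = 76.3 + (25.2/100)*(95.8-76.3) = 81.21 F

81.21 F


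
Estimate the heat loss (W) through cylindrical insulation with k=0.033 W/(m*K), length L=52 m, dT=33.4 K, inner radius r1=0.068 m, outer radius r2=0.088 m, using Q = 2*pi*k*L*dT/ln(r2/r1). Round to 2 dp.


Q = 2*pi*0.033*52*33.4/ln(0.088/0.068) = 1396.73 W

1396.73 W


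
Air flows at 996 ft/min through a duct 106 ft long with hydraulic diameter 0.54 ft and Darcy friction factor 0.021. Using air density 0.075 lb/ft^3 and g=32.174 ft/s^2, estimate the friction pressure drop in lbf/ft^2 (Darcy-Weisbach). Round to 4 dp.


v_fps = 996/60 = 16.6 ft/s
dp = 0.021*(106/0.54)*0.075*16.6^2/(2*32.174) = 1.3240 lbf/ft^2

1.3240 lbf/ft^2


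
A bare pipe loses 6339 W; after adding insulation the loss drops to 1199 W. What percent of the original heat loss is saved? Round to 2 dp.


Savings = ((6339-1199)/6339)*100 = 81.09 %

81.09 %


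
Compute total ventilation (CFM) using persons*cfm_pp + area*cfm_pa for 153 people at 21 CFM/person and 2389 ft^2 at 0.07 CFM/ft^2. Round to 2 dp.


Total = 153*21 + 2389*0.07 = 3380.23 CFM

3380.23 CFM


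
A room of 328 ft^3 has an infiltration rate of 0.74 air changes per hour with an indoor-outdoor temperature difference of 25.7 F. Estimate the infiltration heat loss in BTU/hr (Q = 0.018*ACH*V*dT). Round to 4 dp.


Q = 0.018 * 0.74 * 328 * 25.7 = 112.2823 BTU/hr

112.2823 BTU/hr


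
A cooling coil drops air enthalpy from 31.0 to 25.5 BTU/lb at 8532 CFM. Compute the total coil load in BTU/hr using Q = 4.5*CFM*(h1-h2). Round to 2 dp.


Q = 4.5 * 8532 * (31.0 - 25.5) = 211167.00 BTU/hr

211167.00 BTU/hr


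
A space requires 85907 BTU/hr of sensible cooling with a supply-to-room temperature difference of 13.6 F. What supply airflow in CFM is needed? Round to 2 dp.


CFM = 85907 / (1.08 * 13.6) = 5848.79

5848.79 CFM


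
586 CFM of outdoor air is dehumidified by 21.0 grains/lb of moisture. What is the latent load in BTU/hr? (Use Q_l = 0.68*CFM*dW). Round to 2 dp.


Q = 0.68 * 586 * 21.0 = 8368.08 BTU/hr

8368.08 BTU/hr


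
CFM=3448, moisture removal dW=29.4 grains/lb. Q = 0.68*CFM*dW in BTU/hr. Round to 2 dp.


Q = 0.68 * 3448 * 29.4 = 68932.42 BTU/hr

68932.42 BTU/hr


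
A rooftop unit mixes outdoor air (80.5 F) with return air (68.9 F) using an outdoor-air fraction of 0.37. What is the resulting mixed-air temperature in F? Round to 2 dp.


T_mix = 0.37*80.5 + 0.63*68.9 = 73.19 F

73.19 F


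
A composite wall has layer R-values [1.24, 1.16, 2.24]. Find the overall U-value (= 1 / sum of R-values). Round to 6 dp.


R_total = 1.24 + 1.16 + 2.24 = 4.64
U = 1/4.64 = 0.215517

0.215517


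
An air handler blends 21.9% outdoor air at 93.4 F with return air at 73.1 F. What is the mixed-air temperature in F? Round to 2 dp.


T_mix = 73.1 + (21.9/100)*(93.4-73.1) = 77.55 F

77.55 F


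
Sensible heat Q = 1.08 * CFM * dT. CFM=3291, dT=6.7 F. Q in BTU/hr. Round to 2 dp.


Q = 1.08 * 3291 * 6.7 = 23813.68 BTU/hr

23813.68 BTU/hr


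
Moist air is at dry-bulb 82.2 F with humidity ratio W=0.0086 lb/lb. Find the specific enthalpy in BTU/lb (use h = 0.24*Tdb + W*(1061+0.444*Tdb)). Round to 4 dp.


h = 0.24*82.2 + 0.0086*(1061+0.444*82.2) = 29.1665 BTU/lb

29.1665 BTU/lb


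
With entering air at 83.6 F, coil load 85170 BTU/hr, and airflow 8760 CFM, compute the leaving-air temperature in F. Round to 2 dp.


dT = 85170/(1.08*8760) = 9.0024
T_leave = 83.6 - 9.0024 = 74.60 F

74.60 F


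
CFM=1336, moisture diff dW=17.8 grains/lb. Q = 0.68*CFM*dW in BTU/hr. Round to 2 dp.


Q = 0.68 * 1336 * 17.8 = 16170.94 BTU/hr

16170.94 BTU/hr


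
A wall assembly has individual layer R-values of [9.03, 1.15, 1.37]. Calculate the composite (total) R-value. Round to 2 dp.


R_total = 9.03 + 1.15 + 1.37 = 11.55

11.55


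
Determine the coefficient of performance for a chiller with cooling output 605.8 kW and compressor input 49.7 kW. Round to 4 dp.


COP = 605.8 / 49.7 = 12.1891

12.1891


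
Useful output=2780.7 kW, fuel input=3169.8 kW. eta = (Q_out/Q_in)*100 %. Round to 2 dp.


eta = (2780.7/3169.8)*100 = 87.72 %

87.72 %


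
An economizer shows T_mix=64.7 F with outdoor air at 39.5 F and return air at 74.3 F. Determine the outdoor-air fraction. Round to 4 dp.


frac = (64.7 - 74.3) / (39.5 - 74.3) = 0.2759

0.2759


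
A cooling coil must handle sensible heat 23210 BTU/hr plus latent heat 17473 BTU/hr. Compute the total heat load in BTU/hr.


Qt = 23210 + 17473 = 40683 BTU/hr

40683 BTU/hr


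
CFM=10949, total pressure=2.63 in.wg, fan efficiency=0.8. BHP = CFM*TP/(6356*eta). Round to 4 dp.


BHP = 10949 * 2.63 / (6356 * 0.8) = 5.6631 hp

5.6631 hp


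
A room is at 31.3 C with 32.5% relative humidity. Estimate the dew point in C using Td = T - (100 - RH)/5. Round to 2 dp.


Td = 31.3 - (100-32.5)/5 = 17.80 C

17.80 C


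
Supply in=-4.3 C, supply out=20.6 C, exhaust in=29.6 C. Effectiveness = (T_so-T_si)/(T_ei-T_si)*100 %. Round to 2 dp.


eff = (20.6-(-4.3))/(29.6-(-4.3))*100 = 73.45 %

73.45 %


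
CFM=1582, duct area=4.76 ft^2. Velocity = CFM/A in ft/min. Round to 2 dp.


V = 1582 / 4.76 = 332.35 ft/min

332.35 ft/min


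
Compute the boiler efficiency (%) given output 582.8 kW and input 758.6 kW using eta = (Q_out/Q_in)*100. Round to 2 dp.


eta = (582.8/758.6)*100 = 76.83 %

76.83 %


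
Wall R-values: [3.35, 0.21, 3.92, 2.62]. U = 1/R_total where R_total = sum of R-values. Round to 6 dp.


R_total = 3.35 + 0.21 + 3.92 + 2.62 = 10.10
U = 1/10.10 = 0.099010

0.099010


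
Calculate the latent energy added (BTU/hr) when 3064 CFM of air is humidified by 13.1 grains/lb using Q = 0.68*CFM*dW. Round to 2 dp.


Q = 0.68 * 3064 * 13.1 = 27294.11 BTU/hr

27294.11 BTU/hr


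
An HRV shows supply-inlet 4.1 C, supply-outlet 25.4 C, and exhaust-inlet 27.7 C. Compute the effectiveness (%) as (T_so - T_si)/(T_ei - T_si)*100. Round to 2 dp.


eff = (25.4-4.1)/(27.7-4.1)*100 = 90.25 %

90.25 %


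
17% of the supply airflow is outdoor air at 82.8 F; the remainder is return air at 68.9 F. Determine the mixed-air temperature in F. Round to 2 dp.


T_mix = 0.17*82.8 + 0.83*68.9 = 71.26 F

71.26 F


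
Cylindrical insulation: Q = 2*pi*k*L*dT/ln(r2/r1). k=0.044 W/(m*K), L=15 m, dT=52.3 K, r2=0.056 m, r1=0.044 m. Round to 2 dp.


Q = 2*pi*0.044*15*52.3/ln(0.056/0.044) = 899.32 W

899.32 W


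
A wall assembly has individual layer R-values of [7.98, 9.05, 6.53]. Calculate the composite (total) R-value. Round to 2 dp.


R_total = 7.98 + 9.05 + 6.53 = 23.56

23.56


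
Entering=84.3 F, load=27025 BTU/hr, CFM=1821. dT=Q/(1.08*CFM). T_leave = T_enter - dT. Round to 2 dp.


dT = 27025/(1.08*1821) = 13.7414
T_leave = 84.3 - 13.7414 = 70.56 F

70.56 F


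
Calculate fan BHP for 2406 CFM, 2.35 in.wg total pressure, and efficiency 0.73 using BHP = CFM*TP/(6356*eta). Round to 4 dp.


BHP = 2406 * 2.35 / (6356 * 0.73) = 1.2186 hp

1.2186 hp


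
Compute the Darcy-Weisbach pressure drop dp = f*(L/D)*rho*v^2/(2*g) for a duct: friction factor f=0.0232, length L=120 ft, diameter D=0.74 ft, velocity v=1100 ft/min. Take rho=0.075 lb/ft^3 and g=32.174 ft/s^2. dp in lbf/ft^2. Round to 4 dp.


v_fps = 1100/60 = 18.3333 ft/s
dp = 0.0232*(120/0.74)*0.075*18.3333^2/(2*32.174) = 1.4738 lbf/ft^2

1.4738 lbf/ft^2


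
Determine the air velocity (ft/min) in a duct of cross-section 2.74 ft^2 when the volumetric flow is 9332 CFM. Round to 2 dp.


V = 9332 / 2.74 = 3405.84 ft/min

3405.84 ft/min


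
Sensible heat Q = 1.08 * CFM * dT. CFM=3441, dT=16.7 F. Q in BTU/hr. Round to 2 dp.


Q = 1.08 * 3441 * 16.7 = 62061.88 BTU/hr

62061.88 BTU/hr


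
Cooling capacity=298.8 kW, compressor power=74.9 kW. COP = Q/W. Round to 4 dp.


COP = 298.8 / 74.9 = 3.9893

3.9893


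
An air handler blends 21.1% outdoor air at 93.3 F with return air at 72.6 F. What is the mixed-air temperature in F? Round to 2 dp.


T_mix = 72.6 + (21.1/100)*(93.3-72.6) = 76.97 F

76.97 F


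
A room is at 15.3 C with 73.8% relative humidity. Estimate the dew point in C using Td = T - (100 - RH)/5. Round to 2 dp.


Td = 15.3 - (100-73.8)/5 = 10.06 C

10.06 C


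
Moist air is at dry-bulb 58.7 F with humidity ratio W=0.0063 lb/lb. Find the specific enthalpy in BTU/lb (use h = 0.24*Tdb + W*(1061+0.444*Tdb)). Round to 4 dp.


h = 0.24*58.7 + 0.0063*(1061+0.444*58.7) = 20.9365 BTU/lb

20.9365 BTU/lb


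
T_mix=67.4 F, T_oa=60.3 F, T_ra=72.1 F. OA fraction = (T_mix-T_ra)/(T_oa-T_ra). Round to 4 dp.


frac = (67.4 - 72.1) / (60.3 - 72.1) = 0.3983

0.3983


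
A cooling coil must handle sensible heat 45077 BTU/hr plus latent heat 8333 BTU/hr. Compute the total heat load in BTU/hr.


Qt = 45077 + 8333 = 53410 BTU/hr

53410 BTU/hr


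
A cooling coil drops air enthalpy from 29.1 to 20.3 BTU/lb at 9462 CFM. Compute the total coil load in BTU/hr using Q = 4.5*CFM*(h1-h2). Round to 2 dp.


Q = 4.5 * 9462 * (29.1 - 20.3) = 374695.20 BTU/hr

374695.20 BTU/hr


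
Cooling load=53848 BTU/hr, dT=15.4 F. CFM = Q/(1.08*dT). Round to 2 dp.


CFM = 53848 / (1.08 * 15.4) = 3237.61

3237.61 CFM


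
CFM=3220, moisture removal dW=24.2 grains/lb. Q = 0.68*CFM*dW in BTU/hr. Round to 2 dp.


Q = 0.68 * 3220 * 24.2 = 52988.32 BTU/hr

52988.32 BTU/hr


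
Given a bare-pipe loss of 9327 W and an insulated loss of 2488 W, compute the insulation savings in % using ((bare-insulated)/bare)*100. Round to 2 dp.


Savings = ((9327-2488)/9327)*100 = 73.32 %

73.32 %


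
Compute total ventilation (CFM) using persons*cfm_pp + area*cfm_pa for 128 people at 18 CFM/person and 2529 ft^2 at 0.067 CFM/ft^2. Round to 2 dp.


Total = 128*18 + 2529*0.067 = 2473.44 CFM

2473.44 CFM


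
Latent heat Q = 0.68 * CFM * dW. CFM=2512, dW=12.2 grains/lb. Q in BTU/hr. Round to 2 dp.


Q = 0.68 * 2512 * 12.2 = 20839.55 BTU/hr

20839.55 BTU/hr


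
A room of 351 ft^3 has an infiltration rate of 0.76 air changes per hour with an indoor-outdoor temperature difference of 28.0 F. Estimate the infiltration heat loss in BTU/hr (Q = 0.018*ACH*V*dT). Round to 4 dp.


Q = 0.018 * 0.76 * 351 * 28.0 = 134.4470 BTU/hr

134.4470 BTU/hr


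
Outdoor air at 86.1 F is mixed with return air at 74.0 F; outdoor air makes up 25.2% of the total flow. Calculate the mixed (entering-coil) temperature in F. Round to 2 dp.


T_mix = 74.0 + (25.2/100)*(86.1-74.0) = 77.05 F

77.05 F


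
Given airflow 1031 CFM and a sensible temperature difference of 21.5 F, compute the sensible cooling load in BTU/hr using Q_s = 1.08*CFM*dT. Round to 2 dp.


Q = 1.08 * 1031 * 21.5 = 23939.82 BTU/hr

23939.82 BTU/hr


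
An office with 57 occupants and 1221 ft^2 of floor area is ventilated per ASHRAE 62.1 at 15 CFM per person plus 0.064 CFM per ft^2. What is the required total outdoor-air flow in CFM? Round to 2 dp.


Total = 57*15 + 1221*0.064 = 933.14 CFM

933.14 CFM


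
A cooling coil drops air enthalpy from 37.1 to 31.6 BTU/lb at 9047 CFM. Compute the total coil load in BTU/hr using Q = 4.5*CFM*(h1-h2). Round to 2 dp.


Q = 4.5 * 9047 * (37.1 - 31.6) = 223913.25 BTU/hr

223913.25 BTU/hr


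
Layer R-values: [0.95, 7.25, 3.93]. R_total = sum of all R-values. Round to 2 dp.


R_total = 0.95 + 7.25 + 3.93 = 12.13

12.13


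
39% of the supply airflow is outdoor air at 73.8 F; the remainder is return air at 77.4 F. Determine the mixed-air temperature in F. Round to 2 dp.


T_mix = 0.39*73.8 + 0.61*77.4 = 76.00 F

76.00 F


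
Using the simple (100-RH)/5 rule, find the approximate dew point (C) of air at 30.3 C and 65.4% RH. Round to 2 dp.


Td = 30.3 - (100-65.4)/5 = 23.38 C

23.38 C


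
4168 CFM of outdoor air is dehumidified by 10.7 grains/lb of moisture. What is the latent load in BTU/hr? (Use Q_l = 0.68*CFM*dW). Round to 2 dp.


Q = 0.68 * 4168 * 10.7 = 30326.37 BTU/hr

30326.37 BTU/hr


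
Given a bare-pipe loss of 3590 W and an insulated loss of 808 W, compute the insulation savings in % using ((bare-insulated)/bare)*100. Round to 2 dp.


Savings = ((3590-808)/3590)*100 = 77.49 %

77.49 %


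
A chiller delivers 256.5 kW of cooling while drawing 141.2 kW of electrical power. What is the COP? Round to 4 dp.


COP = 256.5 / 141.2 = 1.8166

1.8166


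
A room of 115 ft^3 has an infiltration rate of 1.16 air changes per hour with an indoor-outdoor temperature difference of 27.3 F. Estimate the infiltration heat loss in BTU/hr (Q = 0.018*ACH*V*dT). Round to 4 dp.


Q = 0.018 * 1.16 * 115 * 27.3 = 65.5528 BTU/hr

65.5528 BTU/hr


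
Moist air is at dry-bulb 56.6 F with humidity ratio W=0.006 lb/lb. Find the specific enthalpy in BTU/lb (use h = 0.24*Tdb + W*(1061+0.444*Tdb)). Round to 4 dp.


h = 0.24*56.6 + 0.006*(1061+0.444*56.6) = 20.1008 BTU/lb

20.1008 BTU/lb


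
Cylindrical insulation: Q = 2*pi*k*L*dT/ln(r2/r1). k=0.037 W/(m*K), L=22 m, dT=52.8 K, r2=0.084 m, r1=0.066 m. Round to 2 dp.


Q = 2*pi*0.037*22*52.8/ln(0.084/0.066) = 1119.77 W

1119.77 W


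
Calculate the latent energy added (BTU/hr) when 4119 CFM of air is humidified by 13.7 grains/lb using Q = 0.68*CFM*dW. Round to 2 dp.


Q = 0.68 * 4119 * 13.7 = 38372.60 BTU/hr

38372.60 BTU/hr
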